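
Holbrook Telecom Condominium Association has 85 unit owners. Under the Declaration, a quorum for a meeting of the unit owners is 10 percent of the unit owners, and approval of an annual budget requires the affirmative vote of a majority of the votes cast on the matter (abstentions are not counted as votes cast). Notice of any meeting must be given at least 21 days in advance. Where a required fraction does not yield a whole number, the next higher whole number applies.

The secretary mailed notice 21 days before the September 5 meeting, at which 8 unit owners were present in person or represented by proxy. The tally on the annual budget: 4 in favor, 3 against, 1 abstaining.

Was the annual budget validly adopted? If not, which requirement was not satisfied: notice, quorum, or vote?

Notice: 21 days given; 21 required. Satisfied.
Quorum: 10% of 85 = 8.50, rounded up to 9; 8 present. Not satisfied.
Vote: requires a majority of the votes cast (8 − 1 abstaining = 7); a majority of 7 is 4, so 4 needed; 4 in favor. Satisfied.

Invalid — quorum requirement not satisfied.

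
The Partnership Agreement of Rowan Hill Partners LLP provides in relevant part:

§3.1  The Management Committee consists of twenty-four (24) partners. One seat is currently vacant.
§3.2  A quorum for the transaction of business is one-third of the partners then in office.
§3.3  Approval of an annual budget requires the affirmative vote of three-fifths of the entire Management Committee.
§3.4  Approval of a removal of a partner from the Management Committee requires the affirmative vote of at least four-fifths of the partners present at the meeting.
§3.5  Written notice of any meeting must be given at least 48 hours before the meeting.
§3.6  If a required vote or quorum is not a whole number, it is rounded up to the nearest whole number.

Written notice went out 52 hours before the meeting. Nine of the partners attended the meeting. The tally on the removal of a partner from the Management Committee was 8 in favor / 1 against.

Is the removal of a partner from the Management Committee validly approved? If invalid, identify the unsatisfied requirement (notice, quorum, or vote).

Valid — all requirements satisfied.

Notice: 52 hours given; 48 required (52 ≥ 48). Satisfied.
Quorum: 9 present; quorum is 8. Satisfied.
Vote: the removal of a partner from the Management Committee requires four-fifths of the partners present (9). 4/5 of 9 = 7.20, rounded up to 8, so 8 affirmative votes are needed; 8 voted in favor. Satisfied.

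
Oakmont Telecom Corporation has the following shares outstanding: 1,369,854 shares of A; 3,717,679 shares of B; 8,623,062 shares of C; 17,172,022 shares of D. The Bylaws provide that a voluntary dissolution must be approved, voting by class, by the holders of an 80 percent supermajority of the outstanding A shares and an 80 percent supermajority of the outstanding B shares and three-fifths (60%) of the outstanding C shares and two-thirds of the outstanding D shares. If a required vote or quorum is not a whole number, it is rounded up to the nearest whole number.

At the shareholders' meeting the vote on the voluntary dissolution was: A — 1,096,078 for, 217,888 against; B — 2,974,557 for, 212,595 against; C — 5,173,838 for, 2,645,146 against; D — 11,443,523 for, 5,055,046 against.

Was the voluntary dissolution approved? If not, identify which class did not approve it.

Not approved — the D shares did not give the required vote.

A: 4/5 of 1369854 = 1095883.20, rounded up to 1095884; 1,095,884 required, 1,096,078 in favor — approved.
B: 4/5 of 3717679 = 2974143.20, rounded up to 2974144; 2,974,144 required, 2,974,557 in favor — approved.
C: 3/5 of 8623062 = 5173837.20, rounded up to 5173838; 5,173,838 required, 5,173,838 in favor — approved.
D: 2/3 of 17172022 = 11448014.67, rounded up to 11448015; 11,448,015 required, 11,443,523 in favor — not approved.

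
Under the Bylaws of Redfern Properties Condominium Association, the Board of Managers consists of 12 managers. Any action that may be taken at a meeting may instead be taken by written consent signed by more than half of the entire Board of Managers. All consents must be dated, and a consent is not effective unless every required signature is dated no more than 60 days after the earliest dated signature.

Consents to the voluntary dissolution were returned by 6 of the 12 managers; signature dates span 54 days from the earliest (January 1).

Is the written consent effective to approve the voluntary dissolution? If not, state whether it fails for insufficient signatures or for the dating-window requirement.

Not effective — insufficient signatures.

Signatures required: more than half of 12 — a majority of 12 is 7, so 7 needed; 6 signed. Insufficient.
Dating window: the latest signature is 54 days after the earliest; the limit is 60 days. Within the window.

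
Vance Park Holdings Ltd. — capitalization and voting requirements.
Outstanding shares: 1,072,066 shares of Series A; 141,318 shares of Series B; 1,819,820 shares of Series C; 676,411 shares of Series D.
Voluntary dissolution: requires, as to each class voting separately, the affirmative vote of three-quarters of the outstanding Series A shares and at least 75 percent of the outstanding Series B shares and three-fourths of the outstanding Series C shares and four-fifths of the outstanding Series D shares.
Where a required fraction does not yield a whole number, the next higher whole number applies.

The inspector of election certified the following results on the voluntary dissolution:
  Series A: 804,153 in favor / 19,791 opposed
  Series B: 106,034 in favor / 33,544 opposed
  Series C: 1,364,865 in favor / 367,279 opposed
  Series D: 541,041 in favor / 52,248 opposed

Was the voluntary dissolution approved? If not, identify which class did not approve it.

Not approved — the Series D shares did not give the required vote.

Series A: 3/4 of 1072066 = 804049.50, rounded up to 804050; 804,050 required, 804,153 in favor — approved.
Series B: 3/4 of 141318 = 105988.50, rounded up to 105989; 105,989 required, 106,034 in favor — approved.
Series C: 3/4 of 1819820 = 1364865; 1,364,865 required, 1,364,865 in favor — approved.
Series D: 4/5 of 676411 = 541128.80, rounded up to 541129; 541,129 required, 541,041 in favor — not approved.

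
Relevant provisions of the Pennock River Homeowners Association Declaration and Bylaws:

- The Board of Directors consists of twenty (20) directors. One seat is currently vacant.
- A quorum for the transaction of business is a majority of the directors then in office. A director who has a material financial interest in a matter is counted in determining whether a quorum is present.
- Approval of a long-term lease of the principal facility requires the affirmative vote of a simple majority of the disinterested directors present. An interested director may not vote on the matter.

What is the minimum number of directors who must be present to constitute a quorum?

A majority of 19 is 10.

10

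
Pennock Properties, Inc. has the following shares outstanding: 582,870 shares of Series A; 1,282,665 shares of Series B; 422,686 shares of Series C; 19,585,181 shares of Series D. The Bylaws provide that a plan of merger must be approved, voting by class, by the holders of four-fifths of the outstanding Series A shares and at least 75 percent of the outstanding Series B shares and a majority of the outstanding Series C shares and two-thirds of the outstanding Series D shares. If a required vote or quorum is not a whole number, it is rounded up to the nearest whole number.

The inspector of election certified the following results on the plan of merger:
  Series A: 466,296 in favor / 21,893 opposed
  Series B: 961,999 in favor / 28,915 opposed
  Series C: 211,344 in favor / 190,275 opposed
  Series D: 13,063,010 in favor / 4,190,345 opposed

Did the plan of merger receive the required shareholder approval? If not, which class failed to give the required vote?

Approved — every class gave the required vote.

Series A: 4/5 of 582870 = 466296; 466,296 required, 466,296 in favor — approved.
Series B: 3/4 of 1282665 = 961998.75, rounded up to 961999; 961,999 required, 961,999 in favor — approved.
Series C: a majority of 422686 is 211344; 211,344 required, 211,344 in favor — approved.
Series D: 2/3 of 19585181 = 13056787.33, rounded up to 13056788; 13,056,788 required, 13,063,010 in favor — approved.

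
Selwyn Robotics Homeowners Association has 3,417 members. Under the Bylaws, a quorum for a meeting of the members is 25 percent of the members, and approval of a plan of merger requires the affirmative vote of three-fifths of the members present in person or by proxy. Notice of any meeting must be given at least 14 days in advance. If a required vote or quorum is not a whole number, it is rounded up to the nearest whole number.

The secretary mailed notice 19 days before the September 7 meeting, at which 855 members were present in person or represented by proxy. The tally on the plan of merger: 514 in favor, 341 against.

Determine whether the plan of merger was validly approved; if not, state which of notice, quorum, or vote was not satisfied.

Notice: 19 days given; 14 required. Satisfied.
Quorum: 25% of 3,417 = 854.25, rounded up to 855; 855 present. Satisfied.
Vote: requires three-fifths of those present (855); 3/5 of 855 = 513, so 513 needed; 514 in favor. Satisfied.

Valid — all requirements satisfied.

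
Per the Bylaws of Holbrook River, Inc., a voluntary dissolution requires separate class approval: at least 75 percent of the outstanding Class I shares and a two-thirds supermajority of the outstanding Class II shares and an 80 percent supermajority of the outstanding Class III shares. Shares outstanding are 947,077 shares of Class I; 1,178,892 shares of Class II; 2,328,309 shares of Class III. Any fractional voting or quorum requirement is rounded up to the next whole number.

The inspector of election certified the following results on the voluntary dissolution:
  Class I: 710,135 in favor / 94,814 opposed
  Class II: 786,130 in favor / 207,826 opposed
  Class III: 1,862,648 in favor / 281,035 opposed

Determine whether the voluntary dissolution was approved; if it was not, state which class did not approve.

Not approved — the Class I shares did not give the required vote.

Class I: 3/4 of 947077 = 710307.75, rounded up to 710308; 710,308 required, 710,135 in favor — not approved.
Class II: 2/3 of 1178892 = 785928; 785,928 required, 786,130 in favor — approved.
Class III: 4/5 of 2328309 = 1862647.20, rounded up to 1862648; 1,862,648 required, 1,862,648 in favor — approved.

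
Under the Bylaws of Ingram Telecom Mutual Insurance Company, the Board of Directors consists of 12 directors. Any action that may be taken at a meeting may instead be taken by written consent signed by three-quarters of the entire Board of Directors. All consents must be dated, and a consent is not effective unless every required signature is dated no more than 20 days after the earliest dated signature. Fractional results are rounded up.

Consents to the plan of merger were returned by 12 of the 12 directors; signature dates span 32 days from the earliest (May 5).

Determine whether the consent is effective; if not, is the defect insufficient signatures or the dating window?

Not effective — dating-window requirement not satisfied.

Signatures required: three-quarters of 12 — 3/4 of 12 = 9, so 9 needed; 12 signed. Sufficient.
Dating window: the latest signature is 32 days after the earliest; the limit is 20 days. Outside the window.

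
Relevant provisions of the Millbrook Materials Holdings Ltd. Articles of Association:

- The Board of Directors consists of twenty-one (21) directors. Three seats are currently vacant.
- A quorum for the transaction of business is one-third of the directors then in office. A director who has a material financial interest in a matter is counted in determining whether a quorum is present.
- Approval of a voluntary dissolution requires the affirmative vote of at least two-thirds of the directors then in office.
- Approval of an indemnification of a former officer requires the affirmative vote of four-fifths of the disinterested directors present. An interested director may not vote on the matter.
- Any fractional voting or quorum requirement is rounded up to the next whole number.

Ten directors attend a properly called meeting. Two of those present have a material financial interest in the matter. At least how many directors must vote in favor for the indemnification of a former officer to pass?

7

The indemnification of a former officer requires four-fifths of the disinterested directors present (10 − 2 = 8).
4/5 of 8 = 6.40, rounded up to 7.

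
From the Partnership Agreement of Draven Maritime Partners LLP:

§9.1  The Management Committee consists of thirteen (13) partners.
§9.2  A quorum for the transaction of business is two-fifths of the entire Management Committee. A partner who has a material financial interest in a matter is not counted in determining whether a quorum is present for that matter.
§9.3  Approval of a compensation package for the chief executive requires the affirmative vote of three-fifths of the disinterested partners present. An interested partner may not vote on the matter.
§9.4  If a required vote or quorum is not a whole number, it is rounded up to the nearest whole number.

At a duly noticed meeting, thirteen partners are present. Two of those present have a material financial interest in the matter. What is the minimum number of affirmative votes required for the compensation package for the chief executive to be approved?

The compensation package for the chief executive requires three-fifths of the disinterested partners present (13 − 2 = 11).
3/5 of 11 = 6.60, rounded up to 7.

7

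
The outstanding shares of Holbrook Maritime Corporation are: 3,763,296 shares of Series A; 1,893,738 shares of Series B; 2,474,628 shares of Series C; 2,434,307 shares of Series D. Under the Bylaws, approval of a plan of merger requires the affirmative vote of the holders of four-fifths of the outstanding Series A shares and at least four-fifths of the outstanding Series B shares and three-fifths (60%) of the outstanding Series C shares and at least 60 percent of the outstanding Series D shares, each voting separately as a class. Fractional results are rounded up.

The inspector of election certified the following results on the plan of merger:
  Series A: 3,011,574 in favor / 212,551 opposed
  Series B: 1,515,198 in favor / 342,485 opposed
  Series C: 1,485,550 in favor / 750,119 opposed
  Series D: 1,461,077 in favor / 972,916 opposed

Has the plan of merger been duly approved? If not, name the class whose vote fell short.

Approved — every class gave the required vote.

Series A: 4/5 of 3763296 = 3010636.80, rounded up to 3010637; 3,010,637 required, 3,011,574 in favor — approved.
Series B: 4/5 of 1893738 = 1514990.40, rounded up to 1514991; 1,514,991 required, 1,515,198 in favor — approved.
Series C: 3/5 of 2474628 = 1484776.80, rounded up to 1484777; 1,484,777 required, 1,485,550 in favor — approved.
Series D: 3/5 of 2434307 = 1460584.20, rounded up to 1460585; 1,460,585 required, 1,461,077 in favor — approved.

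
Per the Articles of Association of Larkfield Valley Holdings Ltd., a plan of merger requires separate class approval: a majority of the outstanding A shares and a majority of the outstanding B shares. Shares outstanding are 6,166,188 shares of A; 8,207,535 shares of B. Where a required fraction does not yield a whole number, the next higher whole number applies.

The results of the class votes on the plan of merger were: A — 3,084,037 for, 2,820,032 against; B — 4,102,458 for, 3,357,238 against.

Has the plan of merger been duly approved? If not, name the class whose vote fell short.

Not approved — the B shares did not give the required vote.

A: a majority of 6166188 is 3083095; 3,083,095 required, 3,084,037 in favor — approved.
B: a majority of 8207535 is 4103768; 4,103,768 required, 4,102,458 in favor — not approved.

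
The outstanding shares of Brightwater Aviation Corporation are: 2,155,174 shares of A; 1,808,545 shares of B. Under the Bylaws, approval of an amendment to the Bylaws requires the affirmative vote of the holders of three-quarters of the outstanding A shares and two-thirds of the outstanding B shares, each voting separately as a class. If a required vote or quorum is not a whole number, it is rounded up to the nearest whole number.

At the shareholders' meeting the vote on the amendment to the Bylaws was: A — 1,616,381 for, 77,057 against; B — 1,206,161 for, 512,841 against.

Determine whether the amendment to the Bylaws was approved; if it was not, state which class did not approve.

A: 3/4 of 2155174 = 1616380.50, rounded up to 1616381; 1,616,381 required, 1,616,381 in favor — approved.
B: 2/3 of 1808545 = 1205696.67, rounded up to 1205697; 1,205,697 required, 1,206,161 in favor — approved.

Approved — every class gave the required vote.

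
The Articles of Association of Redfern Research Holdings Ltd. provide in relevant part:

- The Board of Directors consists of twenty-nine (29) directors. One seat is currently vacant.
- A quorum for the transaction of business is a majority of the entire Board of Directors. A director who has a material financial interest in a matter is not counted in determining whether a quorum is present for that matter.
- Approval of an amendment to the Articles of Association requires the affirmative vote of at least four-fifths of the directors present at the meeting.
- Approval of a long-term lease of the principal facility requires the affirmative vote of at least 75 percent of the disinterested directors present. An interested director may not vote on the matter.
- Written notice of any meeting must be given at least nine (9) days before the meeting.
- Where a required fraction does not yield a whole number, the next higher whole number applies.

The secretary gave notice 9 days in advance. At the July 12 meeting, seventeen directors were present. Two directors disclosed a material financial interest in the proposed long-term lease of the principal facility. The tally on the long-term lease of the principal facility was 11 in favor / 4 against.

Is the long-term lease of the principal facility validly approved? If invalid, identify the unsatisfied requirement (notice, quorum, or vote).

Notice: 9 days given; 9 required (9 ≥ 9). Satisfied.
Quorum: 17 present, but the 2 interested directors do not count, leaving 15. Quorum is 15. Satisfied.
Vote: the long-term lease of the principal facility requires three-fourths of the disinterested directors present (17 − 2 = 15). 3/4 of 15 = 11.25, rounded up to 12, so 12 affirmative votes are needed; 11 voted in favor. Not satisfied.

Invalid — vote requirement not satisfied.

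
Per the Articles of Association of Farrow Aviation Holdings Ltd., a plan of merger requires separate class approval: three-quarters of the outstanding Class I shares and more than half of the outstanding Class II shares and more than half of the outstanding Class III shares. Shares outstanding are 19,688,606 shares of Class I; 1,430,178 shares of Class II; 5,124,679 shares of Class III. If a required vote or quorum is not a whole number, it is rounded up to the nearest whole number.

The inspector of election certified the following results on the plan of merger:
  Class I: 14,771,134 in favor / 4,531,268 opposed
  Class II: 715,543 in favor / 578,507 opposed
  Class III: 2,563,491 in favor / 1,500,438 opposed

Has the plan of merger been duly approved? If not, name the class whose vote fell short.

Approved — every class gave the required vote.

Class I: 3/4 of 19688606 = 14766454.50, rounded up to 14766455; 14,766,455 required, 14,771,134 in favor — approved.
Class II: a majority of 1430178 is 715090; 715,090 required, 715,543 in favor — approved.
Class III: a majority of 5124679 is 2562340; 2,562,340 required, 2,563,491 in favor — approved.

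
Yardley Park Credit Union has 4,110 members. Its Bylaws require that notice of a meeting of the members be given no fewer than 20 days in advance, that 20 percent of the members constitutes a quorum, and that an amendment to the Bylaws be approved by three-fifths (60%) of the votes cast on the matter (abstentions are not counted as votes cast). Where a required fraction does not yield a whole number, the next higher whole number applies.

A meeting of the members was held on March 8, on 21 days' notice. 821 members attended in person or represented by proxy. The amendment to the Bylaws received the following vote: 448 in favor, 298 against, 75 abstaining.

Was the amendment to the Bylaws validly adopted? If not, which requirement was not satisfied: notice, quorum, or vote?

Notice: 21 days given; 20 required. Satisfied.
Quorum: 20% of 4,110 = 822; 821 present. Not satisfied.
Vote: requires three-fifths of the votes cast (821 − 75 abstaining = 746); 3/5 of 746 = 447.60, rounded up to 448, so 448 needed; 448 in favor. Satisfied.

Invalid — quorum requirement not satisfied.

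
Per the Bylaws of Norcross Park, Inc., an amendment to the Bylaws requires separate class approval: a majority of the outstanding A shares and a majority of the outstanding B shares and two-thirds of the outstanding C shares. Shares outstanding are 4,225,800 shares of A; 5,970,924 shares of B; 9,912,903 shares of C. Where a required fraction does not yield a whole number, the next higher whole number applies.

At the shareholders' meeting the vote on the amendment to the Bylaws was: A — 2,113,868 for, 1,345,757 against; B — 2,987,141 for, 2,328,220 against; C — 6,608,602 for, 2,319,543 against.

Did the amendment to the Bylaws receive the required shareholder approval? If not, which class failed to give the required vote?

A: a majority of 4225800 is 2112901; 2,112,901 required, 2,113,868 in favor — approved.
B: a majority of 5970924 is 2985463; 2,985,463 required, 2,987,141 in favor — approved.
C: 2/3 of 9912903 = 6608602; 6,608,602 required, 6,608,602 in favor — approved.

Approved — every class gave the required vote.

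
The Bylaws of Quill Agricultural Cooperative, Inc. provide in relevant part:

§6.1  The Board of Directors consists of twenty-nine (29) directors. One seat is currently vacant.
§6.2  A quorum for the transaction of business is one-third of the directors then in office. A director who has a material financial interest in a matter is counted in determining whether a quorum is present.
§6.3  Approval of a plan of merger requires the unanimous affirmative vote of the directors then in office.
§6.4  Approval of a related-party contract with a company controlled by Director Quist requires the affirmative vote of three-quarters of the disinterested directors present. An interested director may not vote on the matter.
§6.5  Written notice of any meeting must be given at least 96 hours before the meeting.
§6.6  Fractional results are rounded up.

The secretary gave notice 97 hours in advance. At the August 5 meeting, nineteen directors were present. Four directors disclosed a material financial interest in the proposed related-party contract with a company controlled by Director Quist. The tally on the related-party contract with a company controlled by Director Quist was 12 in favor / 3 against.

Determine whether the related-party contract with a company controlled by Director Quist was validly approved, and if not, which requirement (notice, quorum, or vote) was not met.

Valid — all requirements satisfied.

Notice: 97 hours given; 96 required (97 ≥ 96). Satisfied.
Quorum: 19 present (interested directors count toward quorum); quorum is 10. Satisfied.
Vote: the related-party contract with a company controlled by Director Quist requires three-fourths of the disinterested directors present (19 − 4 = 15). 3/4 of 15 = 11.25, rounded up to 12, so 12 affirmative votes are needed; 12 voted in favor. Satisfied.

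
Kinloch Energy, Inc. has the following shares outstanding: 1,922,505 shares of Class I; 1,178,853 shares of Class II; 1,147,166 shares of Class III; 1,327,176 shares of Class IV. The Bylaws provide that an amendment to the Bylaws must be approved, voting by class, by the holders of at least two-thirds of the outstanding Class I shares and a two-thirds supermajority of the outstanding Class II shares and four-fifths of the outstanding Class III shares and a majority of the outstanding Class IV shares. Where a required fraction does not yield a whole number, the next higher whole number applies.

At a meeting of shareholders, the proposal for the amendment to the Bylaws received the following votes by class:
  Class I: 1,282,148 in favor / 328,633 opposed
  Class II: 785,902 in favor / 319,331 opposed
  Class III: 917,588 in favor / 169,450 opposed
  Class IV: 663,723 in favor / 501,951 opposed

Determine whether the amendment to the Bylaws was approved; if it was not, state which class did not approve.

Not approved — the Class III shares did not give the required vote.

Class I: 2/3 of 1922505 = 1281670; 1,281,670 required, 1,282,148 in favor — approved.
Class II: 2/3 of 1178853 = 785902; 785,902 required, 785,902 in favor — approved.
Class III: 4/5 of 1147166 = 917732.80, rounded up to 917733; 917,733 required, 917,588 in favor — not approved.
Class IV: a majority of 1327176 is 663589; 663,589 required, 663,723 in favor — approved.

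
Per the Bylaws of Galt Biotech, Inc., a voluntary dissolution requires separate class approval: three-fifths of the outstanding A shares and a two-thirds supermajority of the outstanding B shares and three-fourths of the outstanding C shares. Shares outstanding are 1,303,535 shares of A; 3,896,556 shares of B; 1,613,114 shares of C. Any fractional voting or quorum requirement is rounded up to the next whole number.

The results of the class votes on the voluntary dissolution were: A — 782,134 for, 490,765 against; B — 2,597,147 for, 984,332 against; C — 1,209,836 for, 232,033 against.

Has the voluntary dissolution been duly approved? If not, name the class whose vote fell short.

A: 3/5 of 1303535 = 782121; 782,121 required, 782,134 in favor — approved.
B: 2/3 of 3896556 = 2597704; 2,597,704 required, 2,597,147 in favor — not approved.
C: 3/4 of 1613114 = 1209835.50, rounded up to 1209836; 1,209,836 required, 1,209,836 in favor — approved.

Not approved — the B shares did not give the required vote.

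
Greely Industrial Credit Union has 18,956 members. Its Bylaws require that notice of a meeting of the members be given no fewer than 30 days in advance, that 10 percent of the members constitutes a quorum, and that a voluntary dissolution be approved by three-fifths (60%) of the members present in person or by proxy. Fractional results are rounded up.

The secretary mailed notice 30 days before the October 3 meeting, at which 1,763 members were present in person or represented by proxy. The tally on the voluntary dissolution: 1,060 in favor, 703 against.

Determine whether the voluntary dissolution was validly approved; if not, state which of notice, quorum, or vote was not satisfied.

Notice: 30 days given; 30 required. Satisfied.
Quorum: 10% of 18,956 = 1,895.60, rounded up to 1,896; 1,763 present. Not satisfied.
Vote: requires three-fifths of those present (1,763); 3/5 of 1763 = 1057.80, rounded up to 1058, so 1,058 needed; 1,060 in favor. Satisfied.

Invalid — quorum requirement not satisfied.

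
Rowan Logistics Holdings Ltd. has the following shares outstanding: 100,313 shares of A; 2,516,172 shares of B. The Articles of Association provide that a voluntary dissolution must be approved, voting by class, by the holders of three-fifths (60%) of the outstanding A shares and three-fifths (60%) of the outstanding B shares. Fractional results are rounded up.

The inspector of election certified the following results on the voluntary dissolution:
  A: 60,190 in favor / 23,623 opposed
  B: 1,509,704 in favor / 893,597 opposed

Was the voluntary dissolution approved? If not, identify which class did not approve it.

A: 3/5 of 100313 = 60187.80, rounded up to 60188; 60,188 required, 60,190 in favor — approved.
B: 3/5 of 2516172 = 1509703.20, rounded up to 1509704; 1,509,704 required, 1,509,704 in favor — approved.

Approved — every class gave the required vote.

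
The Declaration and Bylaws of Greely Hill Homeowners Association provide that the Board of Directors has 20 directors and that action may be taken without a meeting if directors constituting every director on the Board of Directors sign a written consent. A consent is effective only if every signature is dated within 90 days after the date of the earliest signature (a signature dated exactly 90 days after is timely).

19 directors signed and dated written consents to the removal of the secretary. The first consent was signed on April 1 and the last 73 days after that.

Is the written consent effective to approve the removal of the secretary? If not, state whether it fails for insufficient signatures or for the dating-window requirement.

Signatures required: every one of 20 — unanimous means all 20, so 20 needed; 19 signed. Insufficient.
Dating window: the latest signature is 73 days after the earliest; the limit is 90 days. Within the window.

Not effective — insufficient signatures.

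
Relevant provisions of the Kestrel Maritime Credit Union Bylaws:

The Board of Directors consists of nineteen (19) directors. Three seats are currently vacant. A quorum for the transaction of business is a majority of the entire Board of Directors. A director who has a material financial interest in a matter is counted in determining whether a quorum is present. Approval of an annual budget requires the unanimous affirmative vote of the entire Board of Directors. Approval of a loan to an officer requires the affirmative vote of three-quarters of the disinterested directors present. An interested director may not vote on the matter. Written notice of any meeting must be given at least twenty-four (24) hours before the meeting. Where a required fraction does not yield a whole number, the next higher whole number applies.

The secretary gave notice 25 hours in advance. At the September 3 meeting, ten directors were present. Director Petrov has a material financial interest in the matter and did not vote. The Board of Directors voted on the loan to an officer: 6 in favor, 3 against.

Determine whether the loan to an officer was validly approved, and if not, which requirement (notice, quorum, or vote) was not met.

Invalid — vote requirement not satisfied.

Notice: 25 hours given; 24 required (25 ≥ 24). Satisfied.
Quorum: 10 present (interested directors count toward quorum); quorum is 10. Satisfied.
Vote: the loan to an officer requires three-fourths of the disinterested directors present (10 − 1 = 9). 3/4 of 9 = 6.75, rounded up to 7, so 7 affirmative votes are needed; 6 voted in favor. Not satisfied.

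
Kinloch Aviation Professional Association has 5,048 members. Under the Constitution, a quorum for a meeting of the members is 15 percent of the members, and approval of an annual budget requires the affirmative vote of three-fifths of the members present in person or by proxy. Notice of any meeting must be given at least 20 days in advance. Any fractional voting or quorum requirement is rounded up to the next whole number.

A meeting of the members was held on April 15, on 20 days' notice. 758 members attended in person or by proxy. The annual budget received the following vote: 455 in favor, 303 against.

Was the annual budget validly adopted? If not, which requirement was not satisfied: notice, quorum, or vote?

Notice: 20 days given; 20 required. Satisfied.
Quorum: 15% of 5,048 = 757.20, rounded up to 758; 758 present. Satisfied.
Vote: requires three-fifths of those present (758); 3/5 of 758 = 454.80, rounded up to 455, so 455 needed; 455 in favor. Satisfied.

Valid — all requirements satisfied.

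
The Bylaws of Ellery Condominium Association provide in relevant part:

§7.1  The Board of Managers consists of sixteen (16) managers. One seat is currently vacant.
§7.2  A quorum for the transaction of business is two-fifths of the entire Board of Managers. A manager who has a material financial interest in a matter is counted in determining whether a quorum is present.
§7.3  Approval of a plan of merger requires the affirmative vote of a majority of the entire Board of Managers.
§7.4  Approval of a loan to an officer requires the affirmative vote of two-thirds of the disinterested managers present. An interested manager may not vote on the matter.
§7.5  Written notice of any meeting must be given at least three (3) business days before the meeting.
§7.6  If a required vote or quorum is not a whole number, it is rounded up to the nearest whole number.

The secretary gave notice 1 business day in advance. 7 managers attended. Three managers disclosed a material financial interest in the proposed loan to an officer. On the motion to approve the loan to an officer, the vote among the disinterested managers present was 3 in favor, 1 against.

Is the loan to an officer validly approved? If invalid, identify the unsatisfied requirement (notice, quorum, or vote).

Notice: 1 business day given; 3 required (1 < 3). Not satisfied.
Quorum: 7 present (interested managers count toward quorum); quorum is 7. Satisfied.
Vote: the loan to an officer requires two-thirds of the disinterested managers present (7 − 3 = 4). 2/3 of 4 = 2.67, rounded up to 3, so 3 affirmative votes are needed; 3 voted in favor. Satisfied.

Invalid — notice requirement not satisfied.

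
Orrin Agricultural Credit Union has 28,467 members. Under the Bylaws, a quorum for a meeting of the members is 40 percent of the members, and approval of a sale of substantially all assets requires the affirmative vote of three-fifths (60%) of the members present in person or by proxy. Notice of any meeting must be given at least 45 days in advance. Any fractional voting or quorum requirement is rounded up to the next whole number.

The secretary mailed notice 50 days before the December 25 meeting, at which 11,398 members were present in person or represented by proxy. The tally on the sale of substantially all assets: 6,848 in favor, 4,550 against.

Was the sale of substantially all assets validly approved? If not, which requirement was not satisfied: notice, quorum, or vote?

Notice: 50 days given; 45 required. Satisfied.
Quorum: 40% of 28,467 = 11,386.80, rounded up to 11,387; 11,398 present. Satisfied.
Vote: requires three-fifths of those present (11,398); 3/5 of 11398 = 6838.80, rounded up to 6839, so 6,839 needed; 6,848 in favor. Satisfied.

Valid — all requirements satisfied.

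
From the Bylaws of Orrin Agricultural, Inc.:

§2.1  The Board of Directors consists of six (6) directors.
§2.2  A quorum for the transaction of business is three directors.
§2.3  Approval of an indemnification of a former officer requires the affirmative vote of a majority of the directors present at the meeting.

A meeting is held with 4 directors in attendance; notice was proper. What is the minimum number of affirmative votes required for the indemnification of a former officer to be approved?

The indemnification of a former officer requires a majority of the directors present (4).
A majority of 4 is 3.

3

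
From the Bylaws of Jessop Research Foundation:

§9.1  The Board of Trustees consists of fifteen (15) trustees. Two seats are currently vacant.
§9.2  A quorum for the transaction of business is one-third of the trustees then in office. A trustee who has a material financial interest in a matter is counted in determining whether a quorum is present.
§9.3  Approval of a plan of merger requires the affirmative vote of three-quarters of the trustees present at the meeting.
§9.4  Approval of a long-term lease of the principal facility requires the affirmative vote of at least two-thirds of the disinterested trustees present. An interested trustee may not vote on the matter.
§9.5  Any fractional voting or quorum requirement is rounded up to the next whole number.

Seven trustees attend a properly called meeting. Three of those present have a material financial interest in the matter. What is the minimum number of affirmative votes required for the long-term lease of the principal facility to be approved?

3

The long-term lease of the principal facility requires two-thirds of the disinterested trustees present (7 − 3 = 4).
2/3 of 4 = 2.67, rounded up to 3.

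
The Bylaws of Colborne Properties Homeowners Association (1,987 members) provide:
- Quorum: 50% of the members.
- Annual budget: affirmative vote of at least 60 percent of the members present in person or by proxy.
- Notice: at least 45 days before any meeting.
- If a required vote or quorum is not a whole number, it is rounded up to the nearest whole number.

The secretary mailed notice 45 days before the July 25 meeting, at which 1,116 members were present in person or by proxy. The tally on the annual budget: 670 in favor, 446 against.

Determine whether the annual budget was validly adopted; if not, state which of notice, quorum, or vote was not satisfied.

Notice: 45 days given; 45 required. Satisfied.
Quorum: 50% of 1,987 = 993.50, rounded up to 994; 1,116 present. Satisfied.
Vote: requires three-fifths of those present (1,116); 3/5 of 1116 = 669.60, rounded up to 670, so 670 needed; 670 in favor. Satisfied.

Valid — all requirements satisfied.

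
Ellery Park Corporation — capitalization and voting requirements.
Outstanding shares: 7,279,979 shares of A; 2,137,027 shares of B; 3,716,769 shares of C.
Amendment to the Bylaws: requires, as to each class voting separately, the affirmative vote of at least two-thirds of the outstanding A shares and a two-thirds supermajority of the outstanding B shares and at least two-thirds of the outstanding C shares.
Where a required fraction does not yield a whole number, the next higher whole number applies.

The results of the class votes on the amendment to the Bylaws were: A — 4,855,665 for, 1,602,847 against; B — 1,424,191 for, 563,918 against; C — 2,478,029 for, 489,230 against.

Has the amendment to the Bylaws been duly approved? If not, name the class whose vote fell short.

A: 2/3 of 7279979 = 4853319.33, rounded up to 4853320; 4,853,320 required, 4,855,665 in favor — approved.
B: 2/3 of 2137027 = 1424684.67, rounded up to 1424685; 1,424,685 required, 1,424,191 in favor — not approved.
C: 2/3 of 3716769 = 2477846; 2,477,846 required, 2,478,029 in favor — approved.

Not approved — the B shares did not give the required vote.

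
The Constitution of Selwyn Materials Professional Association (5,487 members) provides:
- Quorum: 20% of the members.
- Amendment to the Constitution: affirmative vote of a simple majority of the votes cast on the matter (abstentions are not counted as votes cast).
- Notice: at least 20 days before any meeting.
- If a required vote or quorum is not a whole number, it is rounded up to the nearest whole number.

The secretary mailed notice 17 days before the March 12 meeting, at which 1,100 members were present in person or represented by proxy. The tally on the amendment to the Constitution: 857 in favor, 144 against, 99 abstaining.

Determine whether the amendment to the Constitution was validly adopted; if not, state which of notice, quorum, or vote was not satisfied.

Invalid — notice requirement not satisfied.

Notice: 17 days given; 20 required. Not satisfied.
Quorum: 20% of 5,487 = 1,097.40, rounded up to 1,098; 1,100 present. Satisfied.
Vote: requires a majority of the votes cast (1,100 − 99 abstaining = 1,001); a majority of 1001 is 501, so 501 needed; 857 in favor. Satisfied.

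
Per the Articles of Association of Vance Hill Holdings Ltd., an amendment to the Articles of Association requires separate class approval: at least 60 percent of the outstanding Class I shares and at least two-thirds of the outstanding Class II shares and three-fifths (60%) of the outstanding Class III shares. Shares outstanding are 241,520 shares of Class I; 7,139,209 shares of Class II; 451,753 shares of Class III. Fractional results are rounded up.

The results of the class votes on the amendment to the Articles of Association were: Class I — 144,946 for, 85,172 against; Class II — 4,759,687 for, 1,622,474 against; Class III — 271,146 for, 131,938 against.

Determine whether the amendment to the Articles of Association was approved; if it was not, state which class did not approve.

Class I: 3/5 of 241520 = 144912; 144,912 required, 144,946 in favor — approved.
Class II: 2/3 of 7139209 = 4759472.67, rounded up to 4759473; 4,759,473 required, 4,759,687 in favor — approved.
Class III: 3/5 of 451753 = 271051.80, rounded up to 271052; 271,052 required, 271,146 in favor — approved.

Approved — every class gave the required vote.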